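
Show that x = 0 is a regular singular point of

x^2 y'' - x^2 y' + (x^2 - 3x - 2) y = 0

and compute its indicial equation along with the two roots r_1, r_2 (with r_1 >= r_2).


Divide by x^2 to reach normal form y'' + P_1(x) y' + P_2(x) y = 0 with P_1(x) = -1 and P_2(x) = 1 - 3/x - 2/x^2.
x = 0 is a singular point because the y-coefficient 1 - 3/x - 2/x^2 has a pole at x = 0.
It is a regular singular point because x P_1(x) = p(x) = -x and x^2 P_2(x) = q(x) = x^2 - 3x - 2 are polynomials, hence analytic at x = 0.
p(0) = 0,  q(0) = -2.
Indicial equation: r(r-1) + p(0) r + q(0) = 0, i.e. r^2 + (p(0) - 1) r + q(0) = 0, i.e. r^2 - 1 r - 2 = 0.
Discriminant: (-1)^2 - 4(-2) = 9, so r = (1 ± 3)/2.
Solving: r_1 = 2, r_2 = -1.

indicial: r^2 - 1 r - 2 = 0; roots r_1 = 2, r_2 = -1


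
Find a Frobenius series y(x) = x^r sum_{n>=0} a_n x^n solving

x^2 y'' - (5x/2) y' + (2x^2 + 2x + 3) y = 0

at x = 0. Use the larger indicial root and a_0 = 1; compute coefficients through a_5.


Write in Frobenius form y'' + (p(x)/x) y' + (q(x)/x^2) y = 0:
  p(x) = -5/2,  q(x) = 2x^2 + 2x + 3.
Indicial equation: r(r-1) + (-5/2) r + (3) = 0 -> roots r_1 = 2, r_2 = 3/2.
Take r = r_1 = 2. Let y(x) = x^r sum_{n>=0} a_n x^n with a_0 = 1.
Substitute y = x^r sum a_n x^n and match x^{r+n}. The recurrence is
  D(n) a_n + 2 a_{n-1} + 2 a_{n-2} = 0,  where D(n) = (r+n)(r+n-1) + (-5/2)(r+n) + (3).
  a_n = [-2 a_{n-1} - 2 a_{n-2}] / D(n).
Since the indicial polynomial factors as (r - r_1)(r - r_2), D(n) = (r_1 + n - r_1)(r_1 + n - r_2) = n(n + 1/2).
Evaluating step by step (a_0 = 1):
  n = 1: D(1) = 1(1 + 1/2) = 3/2; numerator = -2(1) = -2; a_1 = (-2)/(3/2) = -4/3
  n = 2: D(2) = 2(2 + 1/2) = 5; numerator = -2(-4/3) - 2(1) = 2/3; a_2 = (2/3)/(5) = 2/15
  n = 3: D(3) = 3(3 + 1/2) = 21/2; numerator = -2(2/15) - 2(-4/3) = 12/5; a_3 = (12/5)/(21/2) = 8/35
  n = 4: D(4) = 4(4 + 1/2) = 18; numerator = -2(8/35) - 2(2/15) = -76/105; a_4 = (-76/105)/(18) = -38/945
  n = 5: D(5) = 5(5 + 1/2) = 55/2; numerator = -2(-38/945) - 2(8/35) = -356/945; a_5 = (-356/945)/(55/2) = -712/51975

r = 2; a_0 = 1; a_1 = -4/3; a_2 = 2/15; a_3 = 8/35; a_4 = -38/945; a_5 = -712/51975


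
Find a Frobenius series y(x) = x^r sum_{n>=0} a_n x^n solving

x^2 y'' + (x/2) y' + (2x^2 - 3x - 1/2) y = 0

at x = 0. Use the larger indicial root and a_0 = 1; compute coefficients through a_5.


Write in Frobenius form y'' + (p(x)/x) y' + (q(x)/x^2) y = 0:
  p(x) = 1/2,  q(x) = 2x^2 - 3x - 1/2.
Indicial equation: r(r-1) + (1/2) r + (-1/2) = 0 -> roots r_1 = 1, r_2 = -1/2.
Take r = r_1 = 1. Let y(x) = x^r sum_{n>=0} a_n x^n with a_0 = 1.
Substitute y = x^r sum a_n x^n and match x^{r+n}. The recurrence is
  D(n) a_n - 3 a_{n-1} + 2 a_{n-2} = 0,  where D(n) = (r+n)(r+n-1) + (1/2)(r+n) + (-1/2).
  a_n = [3 a_{n-1} - 2 a_{n-2}] / D(n).
Since the indicial polynomial factors as (r - r_1)(r - r_2), D(n) = (r_1 + n - r_1)(r_1 + n - r_2) = n(n + 3/2).
Evaluating step by step (a_0 = 1):
  n = 1: D(1) = 1(1 + 3/2) = 5/2; numerator = 3(1) = 3; a_1 = (3)/(5/2) = 6/5
  n = 2: D(2) = 2(2 + 3/2) = 7; numerator = 3(6/5) - 2(1) = 8/5; a_2 = (8/5)/(7) = 8/35
  n = 3: D(3) = 3(3 + 3/2) = 27/2; numerator = 3(8/35) - 2(6/5) = -12/7; a_3 = (-12/7)/(27/2) = -8/63
  n = 4: D(4) = 4(4 + 3/2) = 22; numerator = 3(-8/63) - 2(8/35) = -88/105; a_4 = (-88/105)/(22) = -4/105
  n = 5: D(5) = 5(5 + 3/2) = 65/2; numerator = 3(-4/105) - 2(-8/63) = 44/315; a_5 = (44/315)/(65/2) = 88/20475

r = 1; a_0 = 1; a_1 = 6/5; a_2 = 8/35; a_3 = -8/63; a_4 = -4/105; a_5 = 88/20475


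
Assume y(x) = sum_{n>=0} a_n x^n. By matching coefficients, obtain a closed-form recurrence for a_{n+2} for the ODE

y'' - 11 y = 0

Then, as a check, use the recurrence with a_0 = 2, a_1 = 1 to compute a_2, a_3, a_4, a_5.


Substitute y = sum_n a_n x^n into y'' + (const) y = 0.
y''(x) = sum_{n>=0} (n+2)(n+1) a_{n+2} x^n.
The ODE becomes sum_n [(n+2)(n+1) a_{n+2} - 11 a_n] x^n = 0.
Setting each coefficient to zero gives the recurrence:
  (n+2)(n+1) a_{n+2} - 11 a_n = 0,
  a_{n+2} = 11 / ((n+1)(n+2)) a_n.

Check with a_0 = 2, a_1 = 1 (apply the recurrence for n = 0, 1, 2, 3): a_0 = 2, a_1 = 1, a_2 = 11, a_3 = 11/6, a_4 = 121/12, a_5 = 121/120.

a_{n+2} = 11/((n+1)(n+2)) * a_n; check: a_0 = 2, a_1 = 1, a_2 = 11, a_3 = 11/6, a_4 = 121/12, a_5 = 121/120


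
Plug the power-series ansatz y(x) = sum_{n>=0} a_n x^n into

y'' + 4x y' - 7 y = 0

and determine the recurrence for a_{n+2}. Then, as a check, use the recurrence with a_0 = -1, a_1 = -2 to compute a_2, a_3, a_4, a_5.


Substitute y = sum_n a_n x^n.
y''(x) has coefficient (n+2)(n+1) a_{n+2} at x^n;
4 x y'(x) has coefficient 4 n a_n at x^n (shift);
-7 y(x) has coefficient -7 a_n at x^n.
Matching x^n: (n+2)(n+1) a_{n+2} + (4n - 7) a_n = 0.
Thus a_{n+2} = (-4n + 7) / ((n+1)(n+2)) * a_n.

Check with a_0 = -1, a_1 = -2 (apply the recurrence for n = 0, 1, 2, 3): a_0 = -1, a_1 = -2, a_2 = -7/2, a_3 = -1, a_4 = 7/24, a_5 = 1/4.

a_(n+2) = (-4n + 7) / ((n+1)(n+2)) * a_n; check: a_0 = -1, a_1 = -2, a_2 = -7/2, a_3 = -1, a_4 = 7/24, a_5 = 1/4


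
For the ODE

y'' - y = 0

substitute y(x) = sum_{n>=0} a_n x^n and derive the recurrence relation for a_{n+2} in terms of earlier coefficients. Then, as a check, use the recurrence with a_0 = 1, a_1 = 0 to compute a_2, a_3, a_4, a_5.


Substitute y = sum_n a_n x^n into y'' + (const) y = 0.
y''(x) = sum_{n>=0} (n+2)(n+1) a_{n+2} x^n.
The ODE becomes sum_n [(n+2)(n+1) a_{n+2} - 1 a_n] x^n = 0.
Setting each coefficient to zero gives the recurrence:
  (n+2)(n+1) a_{n+2} - 1 a_n = 0,
  a_{n+2} = 1 / ((n+1)(n+2)) a_n.

Check with a_0 = 1, a_1 = 0 (apply the recurrence for n = 0, 1, 2, 3): a_0 = 1, a_1 = 0, a_2 = 1/2, a_3 = 0, a_4 = 1/24, a_5 = 0.

a_{n+2} = 1/((n+1)(n+2)) * a_n; check: a_0 = 1, a_1 = 0, a_2 = 1/2, a_3 = 0, a_4 = 1/24, a_5 = 0


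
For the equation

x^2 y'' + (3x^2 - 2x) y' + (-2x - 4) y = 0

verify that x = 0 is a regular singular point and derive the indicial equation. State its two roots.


Divide by x^2 to reach normal form y'' + P_1(x) y' + P_2(x) y = 0 with P_1(x) = 3 - 2/x and P_2(x) = -2/x - 4/x^2.
x = 0 is a singular point because the y'-coefficient 3 - 2/x has a pole at x = 0 and the y-coefficient -2/x - 4/x^2 has a pole at x = 0.
It is a regular singular point because x P_1(x) = p(x) = 3x - 2 and x^2 P_2(x) = q(x) = -2x - 4 are polynomials, hence analytic at x = 0.
p(0) = -2,  q(0) = -4.
Indicial equation: r(r-1) + p(0) r + q(0) = 0, i.e. r^2 + (p(0) - 1) r + q(0) = 0, i.e. r^2 - 3 r - 4 = 0.
Discriminant: (-3)^2 - 4(-4) = 25, so r = (3 ± 5)/2.
Solving: r_1 = 4, r_2 = -1.

indicial: r^2 - 3 r - 4 = 0; roots r_1 = 4, r_2 = -1


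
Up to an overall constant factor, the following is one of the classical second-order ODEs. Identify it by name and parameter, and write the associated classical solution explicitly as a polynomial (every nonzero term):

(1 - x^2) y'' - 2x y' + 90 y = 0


The equation is already in a standard form:  (1 - x^2) y'' - 2x y' + 90 y = 0.
This matches the Legendre equation (1 - x^2) y'' - 2x y' + n(n+1) y = 0 (note the -2x y' term) with n(n+1) = 90, so n = 9; the polynomial solution is P_9(x).
With y = sum_k a_k x^k, matching x^k gives (k+2)(k+1) a_{k+2} = [k(k+1) - n(n+1)] a_k = (k - 9)(k + 10) a_k. The right side vanishes at k = 9, so the series with the parity of 9 terminates at degree 9.
Standard normalization (P_n(1) = 1): leading coefficient (2n)!/(2^n (n!)^2) = 6402373705728000/(512*131681894400) = 12155/128, so a_9 = 12155/128. Work downward with a_k = (k+1)(k+2) a_{k+2} / ((k - 9)(k + 10)):
  a_7 = (8)(9)(12155/128) / ((7 - 9)(7 + 10)) = (109395/16)/(-34) = -6435/32
  a_5 = (6)(7)(-6435/32) / ((5 - 9)(5 + 10)) = (-135135/16)/(-60) = 9009/64
  a_3 = (4)(5)(9009/64) / ((3 - 9)(3 + 10)) = (45045/16)/(-78) = -1155/32
  a_1 = (2)(3)(-1155/32) / ((1 - 9)(1 + 10)) = (-3465/16)/(-88) = 315/128
Hence P_9(x) = 12155 x^9/128 - 6435 x^7/32 + 9009 x^5/64 - 1155 x^3/32 + 315 x/128.

P_9(x); series = 12155 x^9/128 - 6435 x^7/32 + 9009 x^5/64 - 1155 x^3/32 + 315 x/128


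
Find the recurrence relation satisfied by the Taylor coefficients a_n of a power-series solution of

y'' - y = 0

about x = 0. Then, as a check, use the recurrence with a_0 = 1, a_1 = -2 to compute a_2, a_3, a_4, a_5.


Substitute y = sum_n a_n x^n into y'' + (const) y = 0.
y''(x) = sum_{n>=0} (n+2)(n+1) a_{n+2} x^n.
The ODE becomes sum_n [(n+2)(n+1) a_{n+2} - 1 a_n] x^n = 0.
Setting each coefficient to zero gives the recurrence:
  (n+2)(n+1) a_{n+2} - 1 a_n = 0,
  a_{n+2} = 1 / ((n+1)(n+2)) a_n.

Check with a_0 = 1, a_1 = -2 (apply the recurrence for n = 0, 1, 2, 3): a_0 = 1, a_1 = -2, a_2 = 1/2, a_3 = -1/3, a_4 = 1/24, a_5 = -1/60.

a_{n+2} = 1/((n+1)(n+2)) * a_n; check: a_0 = 1, a_1 = -2, a_2 = 1/2, a_3 = -1/3, a_4 = 1/24, a_5 = -1/60


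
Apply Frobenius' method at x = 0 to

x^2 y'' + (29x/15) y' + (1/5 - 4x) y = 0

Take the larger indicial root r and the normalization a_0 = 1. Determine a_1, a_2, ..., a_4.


Write in Frobenius form y'' + (p(x)/x) y' + (q(x)/x^2) y = 0:
  p(x) = 29/15,  q(x) = 1/5 - 4x.
Indicial equation: r(r-1) + (29/15) r + (1/5) = 0 -> roots r_1 = -1/3, r_2 = -3/5.
Take r = r_1 = -1/3. Let y(x) = x^r sum_{n>=0} a_n x^n with a_0 = 1.
Substitute y = x^r sum a_n x^n and match x^{r+n}. The recurrence is
  D(n) a_n - 4 a_{n-1} = 0,  where D(n) = (r+n)(r+n-1) + (29/15)(r+n) + (1/5).
  a_n = 4 / D(n) * a_{n-1}.
Since the indicial polynomial factors as (r - r_1)(r - r_2), D(n) = (r_1 + n - r_1)(r_1 + n - r_2) = n(n + 4/15).
Evaluating step by step (a_0 = 1):
  n = 1: D(1) = 1(1 + 4/15) = 19/15; numerator = 4(1) = 4; a_1 = (4)/(19/15) = 60/19
  n = 2: D(2) = 2(2 + 4/15) = 68/15; numerator = 4(60/19) = 240/19; a_2 = (240/19)/(68/15) = 900/323
  n = 3: D(3) = 3(3 + 4/15) = 49/5; numerator = 4(900/323) = 3600/323; a_3 = (3600/323)/(49/5) = 18000/15827
  n = 4: D(4) = 4(4 + 4/15) = 256/15; numerator = 4(18000/15827) = 72000/15827; a_4 = (72000/15827)/(256/15) = 16875/63308

r = -1/3; a_0 = 1; a_1 = 60/19; a_2 = 900/323; a_3 = 18000/15827; a_4 = 16875/63308


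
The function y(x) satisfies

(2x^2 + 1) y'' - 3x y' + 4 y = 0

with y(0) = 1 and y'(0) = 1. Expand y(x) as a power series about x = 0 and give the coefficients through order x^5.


Ansatz: y(x) = sum_{n>=0} a_n x^n, so y'(x) = sum_{n>=1} n a_n x^(n-1) and y''(x) = sum_{n>=2} n(n-1) a_n x^(n-2).
Substitute into P(x) y'' + Q(x) y' + R(x) y = 0 with P(x) = 2x^2 + 1, Q(x) = -3x, R(x) = 4, and match powers of x.
Initial conditions: a_0 = 1, a_1 = 1.
Setting the coefficient of each power of x to zero and solving order by order (substituting the coefficients already found):
  x^0: 2 a_2 + 4 a_0 = 0  ->  2 a_2 = -4 a_0 = -4  ->  a_2 = -2
  x^1: 6 a_3 + a_1 = 0  ->  6 a_3 = -a_1 = -1  ->  a_3 = -1/6
  x^2: 12 a_4 + 2 a_2 = 0  ->  12 a_4 = -2 a_2 = 4  ->  a_4 = 1/3
  x^3: 20 a_5 + 7 a_3 = 0  ->  20 a_5 = -7 a_3 = 7/6  ->  a_5 = 7/120
Truncated series: y(x) = 1 + x - 2 x^2 - (1/6) x^3 + (1/3) x^4 + (7/120) x^5 + O(x^6).

a_0 = 1; a_1 = 1; a_2 = -2; a_3 = -1/6; a_4 = 1/3; a_5 = 7/120


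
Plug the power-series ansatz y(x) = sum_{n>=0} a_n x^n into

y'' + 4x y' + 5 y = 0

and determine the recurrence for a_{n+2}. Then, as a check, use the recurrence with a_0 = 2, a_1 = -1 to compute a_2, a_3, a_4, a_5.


Substitute y = sum_n a_n x^n.
y''(x) has coefficient (n+2)(n+1) a_{n+2} at x^n;
4 x y'(x) has coefficient 4 n a_n at x^n (shift);
5 y(x) has coefficient 5 a_n at x^n.
Matching x^n: (n+2)(n+1) a_{n+2} + (4n + 5) a_n = 0.
Thus a_{n+2} = (-4n - 5) / ((n+1)(n+2)) * a_n.

Check with a_0 = 2, a_1 = -1 (apply the recurrence for n = 0, 1, 2, 3): a_0 = 2, a_1 = -1, a_2 = -5, a_3 = 3/2, a_4 = 65/12, a_5 = -51/40.

a_(n+2) = (-4n - 5) / ((n+1)(n+2)) * a_n; check: a_0 = 2, a_1 = -1, a_2 = -5, a_3 = 3/2, a_4 = 65/12, a_5 = -51/40


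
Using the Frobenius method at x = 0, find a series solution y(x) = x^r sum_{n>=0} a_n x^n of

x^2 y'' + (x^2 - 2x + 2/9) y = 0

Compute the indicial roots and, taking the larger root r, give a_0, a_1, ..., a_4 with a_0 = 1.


Write in Frobenius form y'' + (p(x)/x) y' + (q(x)/x^2) y = 0:
  p(x) = 0,  q(x) = x^2 - 2x + 2/9.
Indicial equation: r(r-1) + (0) r + (2/9) = 0 -> roots r_1 = 2/3, r_2 = 1/3.
Take r = r_1 = 2/3. Let y(x) = x^r sum_{n>=0} a_n x^n with a_0 = 1.
Substitute y = x^r sum a_n x^n and match x^{r+n}. The recurrence is
  D(n) a_n - 2 a_{n-1} + 1 a_{n-2} = 0,  where D(n) = (r+n)(r+n-1) + (0)(r+n) + (2/9).
  a_n = [2 a_{n-1} - 1 a_{n-2}] / D(n).
Since the indicial polynomial factors as (r - r_1)(r - r_2), D(n) = (r_1 + n - r_1)(r_1 + n - r_2) = n(n + 1/3).
Evaluating step by step (a_0 = 1):
  n = 1: D(1) = 1(1 + 1/3) = 4/3; numerator = 2(1) = 2; a_1 = (2)/(4/3) = 3/2
  n = 2: D(2) = 2(2 + 1/3) = 14/3; numerator = 2(3/2) - 1(1) = 2; a_2 = (2)/(14/3) = 3/7
  n = 3: D(3) = 3(3 + 1/3) = 10; numerator = 2(3/7) - 1(3/2) = -9/14; a_3 = (-9/14)/(10) = -9/140
  n = 4: D(4) = 4(4 + 1/3) = 52/3; numerator = 2(-9/140) - 1(3/7) = -39/70; a_4 = (-39/70)/(52/3) = -9/280

r = 2/3; a_0 = 1; a_1 = 3/2; a_2 = 3/7; a_3 = -9/140; a_4 = -9/280


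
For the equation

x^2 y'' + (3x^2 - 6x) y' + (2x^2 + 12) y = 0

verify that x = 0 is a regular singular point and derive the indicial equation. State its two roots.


Divide by x^2 to reach normal form y'' + P_1(x) y' + P_2(x) y = 0 with P_1(x) = 3 - 6/x and P_2(x) = 2 + 12/x^2.
x = 0 is a singular point because the y'-coefficient 3 - 6/x has a pole at x = 0 and the y-coefficient 2 + 12/x^2 has a pole at x = 0.
It is a regular singular point because x P_1(x) = p(x) = 3x - 6 and x^2 P_2(x) = q(x) = 2x^2 + 12 are polynomials, hence analytic at x = 0.
p(0) = -6,  q(0) = 12.
Indicial equation: r(r-1) + p(0) r + q(0) = 0, i.e. r^2 + (p(0) - 1) r + q(0) = 0, i.e. r^2 - 7 r + 12 = 0.
Discriminant: (-7)^2 - 4(12) = 1, so r = (7 ± 1)/2.
Solving: r_1 = 4, r_2 = 3.

indicial: r^2 - 7 r + 12 = 0; roots r_1 = 4, r_2 = 3


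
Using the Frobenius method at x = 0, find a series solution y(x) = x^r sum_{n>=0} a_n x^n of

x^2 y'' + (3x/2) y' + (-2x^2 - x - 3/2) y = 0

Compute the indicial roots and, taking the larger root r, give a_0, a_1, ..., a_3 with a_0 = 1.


Write in Frobenius form y'' + (p(x)/x) y' + (q(x)/x^2) y = 0:
  p(x) = 3/2,  q(x) = -2x^2 - x - 3/2.
Indicial equation: r(r-1) + (3/2) r + (-3/2) = 0 -> roots r_1 = 1, r_2 = -3/2.
Take r = r_1 = 1. Let y(x) = x^r sum_{n>=0} a_n x^n with a_0 = 1.
Substitute y = x^r sum a_n x^n and match x^{r+n}. The recurrence is
  D(n) a_n - 1 a_{n-1} - 2 a_{n-2} = 0,  where D(n) = (r+n)(r+n-1) + (3/2)(r+n) + (-3/2).
  a_n = [1 a_{n-1} + 2 a_{n-2}] / D(n).
Since the indicial polynomial factors as (r - r_1)(r - r_2), D(n) = (r_1 + n - r_1)(r_1 + n - r_2) = n(n + 5/2).
Evaluating step by step (a_0 = 1):
  n = 1: D(1) = 1(1 + 5/2) = 7/2; numerator = 1(1) = 1; a_1 = (1)/(7/2) = 2/7
  n = 2: D(2) = 2(2 + 5/2) = 9; numerator = 1(2/7) + 2(1) = 16/7; a_2 = (16/7)/(9) = 16/63
  n = 3: D(3) = 3(3 + 5/2) = 33/2; numerator = 1(16/63) + 2(2/7) = 52/63; a_3 = (52/63)/(33/2) = 104/2079

r = 1; a_0 = 1; a_1 = 2/7; a_2 = 16/63; a_3 = 104/2079


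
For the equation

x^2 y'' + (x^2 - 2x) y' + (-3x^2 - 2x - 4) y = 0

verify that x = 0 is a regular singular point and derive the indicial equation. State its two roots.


Divide by x^2 to reach normal form y'' + P_1(x) y' + P_2(x) y = 0 with P_1(x) = 1 - 2/x and P_2(x) = -3 - 2/x - 4/x^2.
x = 0 is a singular point because the y'-coefficient 1 - 2/x has a pole at x = 0 and the y-coefficient -3 - 2/x - 4/x^2 has a pole at x = 0.
It is a regular singular point because x P_1(x) = p(x) = x - 2 and x^2 P_2(x) = q(x) = -3x^2 - 2x - 4 are polynomials, hence analytic at x = 0.
p(0) = -2,  q(0) = -4.
Indicial equation: r(r-1) + p(0) r + q(0) = 0, i.e. r^2 + (p(0) - 1) r + q(0) = 0, i.e. r^2 - 3 r - 4 = 0.
Discriminant: (-3)^2 - 4(-4) = 25, so r = (3 ± 5)/2.
Solving: r_1 = 4, r_2 = -1.

indicial: r^2 - 3 r - 4 = 0; roots r_1 = 4, r_2 = -1


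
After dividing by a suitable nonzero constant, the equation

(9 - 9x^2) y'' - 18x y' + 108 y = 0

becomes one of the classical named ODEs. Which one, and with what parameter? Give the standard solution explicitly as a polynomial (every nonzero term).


All three coefficients share the factor 9; dividing through by 9 gives  (1 - x^2) y'' - 2x y' + 12 y = 0.
This matches the Legendre equation (1 - x^2) y'' - 2x y' + n(n+1) y = 0 (note the -2x y' term) with n(n+1) = 12, so n = 3; the polynomial solution is P_3(x).
With y = sum_k a_k x^k, matching x^k gives (k+2)(k+1) a_{k+2} = [k(k+1) - n(n+1)] a_k = (k - 3)(k + 4) a_k. The right side vanishes at k = 3, so the series with the parity of 3 terminates at degree 3.
Standard normalization (P_n(1) = 1): leading coefficient (2n)!/(2^n (n!)^2) = 720/(8*36) = 5/2, so a_3 = 5/2. Work downward with a_k = (k+1)(k+2) a_{k+2} / ((k - 3)(k + 4)):
  a_1 = (2)(3)(5/2) / ((1 - 3)(1 + 4)) = 15/(-10) = -3/2
Hence P_3(x) = 5 x^3/2 - 3 x/2.

P_3(x); series = 5 x^3/2 - 3 x/2


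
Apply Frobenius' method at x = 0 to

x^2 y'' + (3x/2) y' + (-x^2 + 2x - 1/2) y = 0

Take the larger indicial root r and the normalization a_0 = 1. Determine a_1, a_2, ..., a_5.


Write in Frobenius form y'' + (p(x)/x) y' + (q(x)/x^2) y = 0:
  p(x) = 3/2,  q(x) = -x^2 + 2x - 1/2.
Indicial equation: r(r-1) + (3/2) r + (-1/2) = 0 -> roots r_1 = 1/2, r_2 = -1.
Take r = r_1 = 1/2. Let y(x) = x^r sum_{n>=0} a_n x^n with a_0 = 1.
Substitute y = x^r sum a_n x^n and match x^{r+n}. The recurrence is
  D(n) a_n + 2 a_{n-1} - 1 a_{n-2} = 0,  where D(n) = (r+n)(r+n-1) + (3/2)(r+n) + (-1/2).
  a_n = [-2 a_{n-1} + 1 a_{n-2}] / D(n).
Since the indicial polynomial factors as (r - r_1)(r - r_2), D(n) = (r_1 + n - r_1)(r_1 + n - r_2) = n(n + 3/2).
Evaluating step by step (a_0 = 1):
  n = 1: D(1) = 1(1 + 3/2) = 5/2; numerator = -2(1) = -2; a_1 = (-2)/(5/2) = -4/5
  n = 2: D(2) = 2(2 + 3/2) = 7; numerator = -2(-4/5) + 1(1) = 13/5; a_2 = (13/5)/(7) = 13/35
  n = 3: D(3) = 3(3 + 3/2) = 27/2; numerator = -2(13/35) + 1(-4/5) = -54/35; a_3 = (-54/35)/(27/2) = -4/35
  n = 4: D(4) = 4(4 + 3/2) = 22; numerator = -2(-4/35) + 1(13/35) = 3/5; a_4 = (3/5)/(22) = 3/110
  n = 5: D(5) = 5(5 + 3/2) = 65/2; numerator = -2(3/110) + 1(-4/35) = -13/77; a_5 = (-13/77)/(65/2) = -2/385

r = 1/2; a_0 = 1; a_1 = -4/5; a_2 = 13/35; a_3 = -4/35; a_4 = 3/110; a_5 = -2/385


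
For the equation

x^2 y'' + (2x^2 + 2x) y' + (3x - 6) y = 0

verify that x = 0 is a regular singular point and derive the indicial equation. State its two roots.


Divide by x^2 to reach normal form y'' + P_1(x) y' + P_2(x) y = 0 with P_1(x) = 2 + 2/x and P_2(x) = 3/x - 6/x^2.
x = 0 is a singular point because the y'-coefficient 2 + 2/x has a pole at x = 0 and the y-coefficient 3/x - 6/x^2 has a pole at x = 0.
It is a regular singular point because x P_1(x) = p(x) = 2x + 2 and x^2 P_2(x) = q(x) = 3x - 6 are polynomials, hence analytic at x = 0.
p(0) = 2,  q(0) = -6.
Indicial equation: r(r-1) + p(0) r + q(0) = 0, i.e. r^2 + (p(0) - 1) r + q(0) = 0, i.e. r^2 + 1 r - 6 = 0.
Discriminant: (1)^2 - 4(-6) = 25, so r = (-1 ± 5)/2.
Solving: r_1 = 2, r_2 = -3.

indicial: r^2 + 1 r - 6 = 0; roots r_1 = 2, r_2 = -3


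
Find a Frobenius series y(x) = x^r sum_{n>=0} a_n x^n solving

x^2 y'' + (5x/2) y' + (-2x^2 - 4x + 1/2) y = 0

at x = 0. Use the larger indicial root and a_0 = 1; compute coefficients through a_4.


Write in Frobenius form y'' + (p(x)/x) y' + (q(x)/x^2) y = 0:
  p(x) = 5/2,  q(x) = -2x^2 - 4x + 1/2.
Indicial equation: r(r-1) + (5/2) r + (1/2) = 0 -> roots r_1 = -1/2, r_2 = -1.
Take r = r_1 = -1/2. Let y(x) = x^r sum_{n>=0} a_n x^n with a_0 = 1.
Substitute y = x^r sum a_n x^n and match x^{r+n}. The recurrence is
  D(n) a_n - 4 a_{n-1} - 2 a_{n-2} = 0,  where D(n) = (r+n)(r+n-1) + (5/2)(r+n) + (1/2).
  a_n = [4 a_{n-1} + 2 a_{n-2}] / D(n).
Since the indicial polynomial factors as (r - r_1)(r - r_2), D(n) = (r_1 + n - r_1)(r_1 + n - r_2) = n(n + 1/2).
Evaluating step by step (a_0 = 1):
  n = 1: D(1) = 1(1 + 1/2) = 3/2; numerator = 4(1) = 4; a_1 = (4)/(3/2) = 8/3
  n = 2: D(2) = 2(2 + 1/2) = 5; numerator = 4(8/3) + 2(1) = 38/3; a_2 = (38/3)/(5) = 38/15
  n = 3: D(3) = 3(3 + 1/2) = 21/2; numerator = 4(38/15) + 2(8/3) = 232/15; a_3 = (232/15)/(21/2) = 464/315
  n = 4: D(4) = 4(4 + 1/2) = 18; numerator = 4(464/315) + 2(38/15) = 3452/315; a_4 = (3452/315)/(18) = 1726/2835

r = -1/2; a_0 = 1; a_1 = 8/3; a_2 = 38/15; a_3 = 464/315; a_4 = 1726/2835


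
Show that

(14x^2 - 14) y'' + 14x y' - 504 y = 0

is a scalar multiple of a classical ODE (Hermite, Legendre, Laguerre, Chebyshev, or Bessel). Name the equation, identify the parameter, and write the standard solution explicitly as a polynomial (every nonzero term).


All three coefficients share the factor -14; dividing through by -14 gives  (1 - x^2) y'' - x y' + 36 y = 0.
This matches the Chebyshev equation (1 - x^2) y'' - x y' + n^2 y = 0 (note the -x y' term, not -2x y') with n^2 = 36, so n = 6; the polynomial solution is T_6(x).
With y = sum_k a_k x^k, matching x^k gives (k+2)(k+1) a_{k+2} = (k^2 - n^2) a_k = (k - 6)(k + 6) a_k. The right side vanishes at k = 6, so the series with the parity of 6 terminates at degree 6.
Standard normalization: leading coefficient of T_n is 2^(n-1), so a_6 = 2^5 = 32. Work downward with a_k = (k+1)(k+2) a_{k+2} / ((k - 6)(k + 6)):
  a_4 = (5)(6)(32) / ((4 - 6)(4 + 6)) = 960/(-20) = -48
  a_2 = (3)(4)(-48) / ((2 - 6)(2 + 6)) = -576/(-32) = 18
  a_0 = (1)(2)(18) / ((0 - 6)(0 + 6)) = 36/(-36) = -1
Hence T_6(x) = 32 x^6 - 48 x^4 + 18 x^2 - 1.

T_6(x); series = 32 x^6 - 48 x^4 + 18 x^2 - 1


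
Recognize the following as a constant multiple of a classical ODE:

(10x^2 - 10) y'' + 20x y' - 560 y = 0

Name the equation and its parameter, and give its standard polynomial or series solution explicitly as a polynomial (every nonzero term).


All three coefficients share the factor -10; dividing through by -10 gives  (1 - x^2) y'' - 2x y' + 56 y = 0.
This matches the Legendre equation (1 - x^2) y'' - 2x y' + n(n+1) y = 0 (note the -2x y' term) with n(n+1) = 56, so n = 7; the polynomial solution is P_7(x).
With y = sum_k a_k x^k, matching x^k gives (k+2)(k+1) a_{k+2} = [k(k+1) - n(n+1)] a_k = (k - 7)(k + 8) a_k. The right side vanishes at k = 7, so the series with the parity of 7 terminates at degree 7.
Standard normalization (P_n(1) = 1): leading coefficient (2n)!/(2^n (n!)^2) = 87178291200/(128*25401600) = 429/16, so a_7 = 429/16. Work downward with a_k = (k+1)(k+2) a_{k+2} / ((k - 7)(k + 8)):
  a_5 = (6)(7)(429/16) / ((5 - 7)(5 + 8)) = (9009/8)/(-26) = -693/16
  a_3 = (4)(5)(-693/16) / ((3 - 7)(3 + 8)) = (-3465/4)/(-44) = 315/16
  a_1 = (2)(3)(315/16) / ((1 - 7)(1 + 8)) = (945/8)/(-54) = -35/16
Hence P_7(x) = 429 x^7/16 - 693 x^5/16 + 315 x^3/16 - 35 x/16.

P_7(x); series = 429 x^7/16 - 693 x^5/16 + 315 x^3/16 - 35 x/16


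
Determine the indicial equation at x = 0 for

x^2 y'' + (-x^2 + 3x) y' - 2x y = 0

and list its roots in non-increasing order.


Divide by x^2 to reach normal form y'' + P_1(x) y' + P_2(x) y = 0 with P_1(x) = -1 + 3/x and P_2(x) = -2/x.
x = 0 is a singular point because the y'-coefficient -1 + 3/x has a pole at x = 0 and the y-coefficient -2/x has a pole at x = 0.
It is a regular singular point because x P_1(x) = p(x) = 3 - x and x^2 P_2(x) = q(x) = -2x are polynomials, hence analytic at x = 0.
p(0) = 3,  q(0) = 0.
Indicial equation: r(r-1) + p(0) r + q(0) = 0, i.e. r^2 + (p(0) - 1) r + q(0) = 0, i.e. r^2 + 2 r = 0.
Discriminant: (2)^2 - 4(0) = 4, so r = (-2 ± 2)/2.
Solving: r_1 = 0, r_2 = -2.

indicial: r^2 + 2 r = 0; roots r_1 = 0, r_2 = -2


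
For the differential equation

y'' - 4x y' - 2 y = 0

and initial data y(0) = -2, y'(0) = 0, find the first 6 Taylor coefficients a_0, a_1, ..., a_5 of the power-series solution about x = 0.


Ansatz: y(x) = sum_{n>=0} a_n x^n, so y'(x) = sum_{n>=1} n a_n x^(n-1) and y''(x) = sum_{n>=2} n(n-1) a_n x^(n-2).
Substitute into P(x) y'' + Q(x) y' + R(x) y = 0 with P(x) = 1, Q(x) = -4x, R(x) = -2, and match powers of x.
Initial conditions: a_0 = -2, a_1 = 0.
Setting the coefficient of each power of x to zero and solving order by order (substituting the coefficients already found):
  x^0: 2 a_2 - 2 a_0 = 0  ->  2 a_2 = 2 a_0 = -4  ->  a_2 = -2
  x^1: 6 a_3 - 6 a_1 = 0  ->  6 a_3 = 6 a_1 = 0  ->  a_3 = 0
  x^2: 12 a_4 - 10 a_2 = 0  ->  12 a_4 = 10 a_2 = -20  ->  a_4 = -5/3
  x^3: 20 a_5 - 14 a_3 = 0  ->  20 a_5 = 14 a_3 = 0  ->  a_5 = 0
Truncated series: y(x) = -2 - 2 x^2 - (5/3) x^4 + O(x^6).

a_0 = -2; a_1 = 0; a_2 = -2; a_3 = 0; a_4 = -5/3; a_5 = 0


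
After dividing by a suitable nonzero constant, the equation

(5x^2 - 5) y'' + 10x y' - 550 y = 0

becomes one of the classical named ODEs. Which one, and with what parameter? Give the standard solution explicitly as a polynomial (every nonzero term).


All three coefficients share the factor -5; dividing through by -5 gives  (1 - x^2) y'' - 2x y' + 110 y = 0.
This matches the Legendre equation (1 - x^2) y'' - 2x y' + n(n+1) y = 0 (note the -2x y' term) with n(n+1) = 110, so n = 10; the polynomial solution is P_10(x).
With y = sum_k a_k x^k, matching x^k gives (k+2)(k+1) a_{k+2} = [k(k+1) - n(n+1)] a_k = (k - 10)(k + 11) a_k. The right side vanishes at k = 10, so the series with the parity of 10 terminates at degree 10.
Standard normalization (P_n(1) = 1): leading coefficient (2n)!/(2^n (n!)^2) = 2432902008176640000/(1024*13168189440000) = 46189/256, so a_10 = 46189/256. Work downward with a_k = (k+1)(k+2) a_{k+2} / ((k - 10)(k + 11)):
  a_8 = (9)(10)(46189/256) / ((8 - 10)(8 + 11)) = (2078505/128)/(-38) = -109395/256
  a_6 = (7)(8)(-109395/256) / ((6 - 10)(6 + 11)) = (-765765/32)/(-68) = 45045/128
  a_4 = (5)(6)(45045/128) / ((4 - 10)(4 + 11)) = (675675/64)/(-90) = -15015/128
  a_2 = (3)(4)(-15015/128) / ((2 - 10)(2 + 11)) = (-45045/32)/(-104) = 3465/256
  a_0 = (1)(2)(3465/256) / ((0 - 10)(0 + 11)) = (3465/128)/(-110) = -63/256
Hence P_10(x) = 46189 x^10/256 - 109395 x^8/256 + 45045 x^6/128 - 15015 x^4/128 + 3465 x^2/256 - 63/256.

P_10(x); series = 46189 x^10/256 - 109395 x^8/256 + 45045 x^6/128 - 15015 x^4/128 + 3465 x^2/256 - 63/256


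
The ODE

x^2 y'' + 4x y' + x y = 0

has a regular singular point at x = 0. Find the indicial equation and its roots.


Divide by x^2 to reach normal form y'' + P_1(x) y' + P_2(x) y = 0 with P_1(x) = 4/x and P_2(x) = 1/x.
x = 0 is a singular point because the y'-coefficient 4/x has a pole at x = 0 and the y-coefficient 1/x has a pole at x = 0.
It is a regular singular point because x P_1(x) = p(x) = 4 and x^2 P_2(x) = q(x) = x are polynomials, hence analytic at x = 0.
p(0) = 4,  q(0) = 0.
Indicial equation: r(r-1) + p(0) r + q(0) = 0, i.e. r^2 + (p(0) - 1) r + q(0) = 0, i.e. r^2 + 3 r = 0.
Discriminant: (3)^2 - 4(0) = 9, so r = (-3 ± 3)/2.
Solving: r_1 = 0, r_2 = -3.

indicial: r^2 + 3 r = 0; roots r_1 = 0, r_2 = -3


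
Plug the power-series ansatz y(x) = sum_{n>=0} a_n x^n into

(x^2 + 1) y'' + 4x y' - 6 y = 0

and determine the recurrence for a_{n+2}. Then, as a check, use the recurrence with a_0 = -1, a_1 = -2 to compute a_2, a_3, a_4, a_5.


Substitute y = sum_n a_n x^n.
(1 + 1 x^2) y'' contributes (n+2)(n+1) a_{n+2} + n(n-1) a_n at x^n.
4 x y'(x) contributes 4 n a_n at x^n.
-6 y(x) contributes -6 a_n at x^n.
Matching x^n: (n+2)(n+1) a_{n+2} + (n(n-1) + 4 n - 6) a_n = 0.
Thus a_{n+2} = (-n(n-1) - 4 n + 6) / ((n+1)(n+2)) * a_n.

Check with a_0 = -1, a_1 = -2 (apply the recurrence for n = 0, 1, 2, 3): a_0 = -1, a_1 = -2, a_2 = -3, a_3 = -2/3, a_4 = 1, a_5 = 2/5.

a_(n+2) = (-n(n-1) - 4 n + 6) / ((n+1)(n+2)) * a_n; check: a_0 = -1, a_1 = -2, a_2 = -3, a_3 = -2/3, a_4 = 1, a_5 = 2/5


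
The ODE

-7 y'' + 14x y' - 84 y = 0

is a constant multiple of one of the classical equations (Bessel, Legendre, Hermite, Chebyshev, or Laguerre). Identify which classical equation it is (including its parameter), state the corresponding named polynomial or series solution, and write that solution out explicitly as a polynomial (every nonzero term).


All three coefficients share the factor -7; dividing through by -7 gives  y'' - 2x y' + 12 y = 0.
This matches the Hermite equation y'' - 2x y' + 2n y = 0 with 2n = 12, so n = 6; the polynomial solution is H_6(x).
With y = sum_k a_k x^k, matching x^k gives (k+2)(k+1) a_{k+2} = 2(k - n) a_k = 2(k - 6) a_k. The right side vanishes at k = 6, so the series with the parity of 6 terminates at degree 6.
Standard normalization: leading coefficient of H_n is 2^n, so a_6 = 2^6 = 64. Work downward with a_k = (k+1)(k+2) a_{k+2} / (2(k - n)):
  a_4 = (5)(6)(64) / (2(4 - 6)) = 1920/(-4) = -480
  a_2 = (3)(4)(-480) / (2(2 - 6)) = -5760/(-8) = 720
  a_0 = (1)(2)(720) / (2(0 - 6)) = 1440/(-12) = -120
Hence H_6(x) = 64 x^6 - 480 x^4 + 720 x^2 - 120.

H_6(x); series = 64 x^6 - 480 x^4 + 720 x^2 - 120


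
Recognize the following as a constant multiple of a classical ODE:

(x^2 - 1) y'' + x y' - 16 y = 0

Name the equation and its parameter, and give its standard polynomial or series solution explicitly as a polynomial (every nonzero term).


All three coefficients share the factor -1; dividing through by -1 gives  (1 - x^2) y'' - x y' + 16 y = 0.
This matches the Chebyshev equation (1 - x^2) y'' - x y' + n^2 y = 0 (note the -x y' term, not -2x y') with n^2 = 16, so n = 4; the polynomial solution is T_4(x).
With y = sum_k a_k x^k, matching x^k gives (k+2)(k+1) a_{k+2} = (k^2 - n^2) a_k = (k - 4)(k + 4) a_k. The right side vanishes at k = 4, so the series with the parity of 4 terminates at degree 4.
Standard normalization: leading coefficient of T_n is 2^(n-1), so a_4 = 2^3 = 8. Work downward with a_k = (k+1)(k+2) a_{k+2} / ((k - 4)(k + 4)):
  a_2 = (3)(4)(8) / ((2 - 4)(2 + 4)) = 96/(-12) = -8
  a_0 = (1)(2)(-8) / ((0 - 4)(0 + 4)) = -16/(-16) = 1
Hence T_4(x) = 8 x^4 - 8 x^2 + 1.

T_4(x); series = 8 x^4 - 8 x^2 + 1


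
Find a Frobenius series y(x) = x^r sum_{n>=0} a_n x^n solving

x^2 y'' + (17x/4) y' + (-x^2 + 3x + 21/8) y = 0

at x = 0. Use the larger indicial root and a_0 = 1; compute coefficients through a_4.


Write in Frobenius form y'' + (p(x)/x) y' + (q(x)/x^2) y = 0:
  p(x) = 17/4,  q(x) = -x^2 + 3x + 21/8.
Indicial equation: r(r-1) + (17/4) r + (21/8) = 0 -> roots r_1 = -3/2, r_2 = -7/4.
Take r = r_1 = -3/2. Let y(x) = x^r sum_{n>=0} a_n x^n with a_0 = 1.
Substitute y = x^r sum a_n x^n and match x^{r+n}. The recurrence is
  D(n) a_n + 3 a_{n-1} - 1 a_{n-2} = 0,  where D(n) = (r+n)(r+n-1) + (17/4)(r+n) + (21/8).
  a_n = [-3 a_{n-1} + 1 a_{n-2}] / D(n).
Since the indicial polynomial factors as (r - r_1)(r - r_2), D(n) = (r_1 + n - r_1)(r_1 + n - r_2) = n(n + 1/4).
Evaluating step by step (a_0 = 1):
  n = 1: D(1) = 1(1 + 1/4) = 5/4; numerator = -3(1) = -3; a_1 = (-3)/(5/4) = -12/5
  n = 2: D(2) = 2(2 + 1/4) = 9/2; numerator = -3(-12/5) + 1(1) = 41/5; a_2 = (41/5)/(9/2) = 82/45
  n = 3: D(3) = 3(3 + 1/4) = 39/4; numerator = -3(82/45) + 1(-12/5) = -118/15; a_3 = (-118/15)/(39/4) = -472/585
  n = 4: D(4) = 4(4 + 1/4) = 17; numerator = -3(-472/585) + 1(82/45) = 2482/585; a_4 = (2482/585)/(17) = 146/585

r = -3/2; a_0 = 1; a_1 = -12/5; a_2 = 82/45; a_3 = -472/585; a_4 = 146/585


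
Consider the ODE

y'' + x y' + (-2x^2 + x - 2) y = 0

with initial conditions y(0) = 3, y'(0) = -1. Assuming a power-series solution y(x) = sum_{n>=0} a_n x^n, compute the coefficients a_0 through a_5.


Ansatz: y(x) = sum_{n>=0} a_n x^n, so y'(x) = sum_{n>=1} n a_n x^(n-1) and y''(x) = sum_{n>=2} n(n-1) a_n x^(n-2).
Substitute into P(x) y'' + Q(x) y' + R(x) y = 0 with P(x) = 1, Q(x) = x, R(x) = -2x^2 + x - 2, and match powers of x.
Initial conditions: a_0 = 3, a_1 = -1.
Setting the coefficient of each power of x to zero and solving order by order (substituting the coefficients already found):
  x^0: 2 a_2 - 2 a_0 = 0  ->  2 a_2 = 2 a_0 = 6  ->  a_2 = 3
  x^1: 6 a_3 - a_1 + a_0 = 0  ->  6 a_3 = a_1 - a_0 = -4  ->  a_3 = -2/3
  x^2: 12 a_4 + a_1 - 2 a_0 = 0  ->  12 a_4 = -a_1 + 2 a_0 = 7  ->  a_4 = 7/12
  x^3: 20 a_5 + a_3 + a_2 - 2 a_1 = 0  ->  20 a_5 = -a_3 - a_2 + 2 a_1 = -13/3  ->  a_5 = -13/60
Truncated series: y(x) = 3 - x + 3 x^2 - (2/3) x^3 + (7/12) x^4 - (13/60) x^5 + O(x^6).

a_0 = 3; a_1 = -1; a_2 = 3; a_3 = -2/3; a_4 = 7/12; a_5 = -13/60


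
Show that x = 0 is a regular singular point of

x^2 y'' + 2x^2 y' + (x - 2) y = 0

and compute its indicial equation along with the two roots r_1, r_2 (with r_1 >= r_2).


Divide by x^2 to reach normal form y'' + P_1(x) y' + P_2(x) y = 0 with P_1(x) = 2 and P_2(x) = 1/x - 2/x^2.
x = 0 is a singular point because the y-coefficient 1/x - 2/x^2 has a pole at x = 0.
It is a regular singular point because x P_1(x) = p(x) = 2x and x^2 P_2(x) = q(x) = x - 2 are polynomials, hence analytic at x = 0.
p(0) = 0,  q(0) = -2.
Indicial equation: r(r-1) + p(0) r + q(0) = 0, i.e. r^2 + (p(0) - 1) r + q(0) = 0, i.e. r^2 - 1 r - 2 = 0.
Discriminant: (-1)^2 - 4(-2) = 9, so r = (1 ± 3)/2.
Solving: r_1 = 2, r_2 = -1.

indicial: r^2 - 1 r - 2 = 0; roots r_1 = 2, r_2 = -1


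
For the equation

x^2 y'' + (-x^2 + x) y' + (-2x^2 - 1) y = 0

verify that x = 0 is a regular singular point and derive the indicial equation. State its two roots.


Divide by x^2 to reach normal form y'' + P_1(x) y' + P_2(x) y = 0 with P_1(x) = -1 + 1/x and P_2(x) = -2 - 1/x^2.
x = 0 is a singular point because the y'-coefficient -1 + 1/x has a pole at x = 0 and the y-coefficient -2 - 1/x^2 has a pole at x = 0.
It is a regular singular point because x P_1(x) = p(x) = 1 - x and x^2 P_2(x) = q(x) = -2x^2 - 1 are polynomials, hence analytic at x = 0.
p(0) = 1,  q(0) = -1.
Indicial equation: r(r-1) + p(0) r + q(0) = 0, i.e. r^2 + (p(0) - 1) r + q(0) = 0, i.e. r^2 - 1 = 0.
Discriminant: (0)^2 - 4(-1) = 4, so r = (0 ± 2)/2.
Solving: r_1 = 1, r_2 = -1.

indicial: r^2 - 1 = 0; roots r_1 = 1, r_2 = -1


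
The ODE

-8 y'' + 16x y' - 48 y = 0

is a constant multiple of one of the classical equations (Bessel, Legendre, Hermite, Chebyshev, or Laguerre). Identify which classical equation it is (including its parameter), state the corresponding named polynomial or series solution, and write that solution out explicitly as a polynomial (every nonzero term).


All three coefficients share the factor -8; dividing through by -8 gives  y'' - 2x y' + 6 y = 0.
This matches the Hermite equation y'' - 2x y' + 2n y = 0 with 2n = 6, so n = 3; the polynomial solution is H_3(x).
With y = sum_k a_k x^k, matching x^k gives (k+2)(k+1) a_{k+2} = 2(k - n) a_k = 2(k - 3) a_k. The right side vanishes at k = 3, so the series with the parity of 3 terminates at degree 3.
Standard normalization: leading coefficient of H_n is 2^n, so a_3 = 2^3 = 8. Work downward with a_k = (k+1)(k+2) a_{k+2} / (2(k - n)):
  a_1 = (2)(3)(8) / (2(1 - 3)) = 48/(-4) = -12
Hence H_3(x) = 8 x^3 - 12 x.

H_3(x); series = 8 x^3 - 12 x


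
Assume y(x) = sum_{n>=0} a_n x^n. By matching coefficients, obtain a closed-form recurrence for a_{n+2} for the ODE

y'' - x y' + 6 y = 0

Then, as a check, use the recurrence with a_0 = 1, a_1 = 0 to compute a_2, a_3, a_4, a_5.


Substitute y = sum_n a_n x^n.
y''(x) has coefficient (n+2)(n+1) a_{n+2} at x^n;
-x y'(x) has coefficient -n a_n at x^n (shift);
6 y(x) has coefficient 6 a_n at x^n.
Matching x^n: (n+2)(n+1) a_{n+2} + (-n + 6) a_n = 0.
Thus a_{n+2} = (n - 6) / ((n+1)(n+2)) * a_n.

Check with a_0 = 1, a_1 = 0 (apply the recurrence for n = 0, 1, 2, 3): a_0 = 1, a_1 = 0, a_2 = -3, a_3 = 0, a_4 = 1, a_5 = 0.

a_(n+2) = (n - 6) / ((n+1)(n+2)) * a_n; check: a_0 = 1, a_1 = 0, a_2 = -3, a_3 = 0, a_4 = 1, a_5 = 0


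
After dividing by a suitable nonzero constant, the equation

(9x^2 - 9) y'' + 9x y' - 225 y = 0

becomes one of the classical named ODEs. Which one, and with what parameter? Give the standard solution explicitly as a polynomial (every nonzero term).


All three coefficients share the factor -9; dividing through by -9 gives  (1 - x^2) y'' - x y' + 25 y = 0.
This matches the Chebyshev equation (1 - x^2) y'' - x y' + n^2 y = 0 (note the -x y' term, not -2x y') with n^2 = 25, so n = 5; the polynomial solution is T_5(x).
With y = sum_k a_k x^k, matching x^k gives (k+2)(k+1) a_{k+2} = (k^2 - n^2) a_k = (k - 5)(k + 5) a_k. The right side vanishes at k = 5, so the series with the parity of 5 terminates at degree 5.
Standard normalization: leading coefficient of T_n is 2^(n-1), so a_5 = 2^4 = 16. Work downward with a_k = (k+1)(k+2) a_{k+2} / ((k - 5)(k + 5)):
  a_3 = (4)(5)(16) / ((3 - 5)(3 + 5)) = 320/(-16) = -20
  a_1 = (2)(3)(-20) / ((1 - 5)(1 + 5)) = -120/(-24) = 5
Hence T_5(x) = 16 x^5 - 20 x^3 + 5 x.

T_5(x); series = 16 x^5 - 20 x^3 + 5 x


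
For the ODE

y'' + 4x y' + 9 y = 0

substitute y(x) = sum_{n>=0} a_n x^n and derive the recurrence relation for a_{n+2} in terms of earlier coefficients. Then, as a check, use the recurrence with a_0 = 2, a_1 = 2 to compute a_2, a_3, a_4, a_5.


Substitute y = sum_n a_n x^n.
y''(x) has coefficient (n+2)(n+1) a_{n+2} at x^n;
4 x y'(x) has coefficient 4 n a_n at x^n (shift);
9 y(x) has coefficient 9 a_n at x^n.
Matching x^n: (n+2)(n+1) a_{n+2} + (4n + 9) a_n = 0.
Thus a_{n+2} = (-4n - 9) / ((n+1)(n+2)) * a_n.

Check with a_0 = 2, a_1 = 2 (apply the recurrence for n = 0, 1, 2, 3): a_0 = 2, a_1 = 2, a_2 = -9, a_3 = -13/3, a_4 = 51/4, a_5 = 91/20.

a_(n+2) = (-4n - 9) / ((n+1)(n+2)) * a_n; check: a_0 = 2, a_1 = 2, a_2 = -9, a_3 = -13/3, a_4 = 51/4, a_5 = 91/20


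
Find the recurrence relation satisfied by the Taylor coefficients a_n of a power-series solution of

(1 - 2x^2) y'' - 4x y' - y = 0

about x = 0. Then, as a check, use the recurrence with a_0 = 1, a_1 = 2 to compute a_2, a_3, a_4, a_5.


Substitute y = sum_n a_n x^n.
(1 - 2 x^2) y'' contributes (n+2)(n+1) a_{n+2} - 2 n(n-1) a_n at x^n.
-4 x y'(x) contributes -4 n a_n at x^n.
-y(x) contributes -1 a_n at x^n.
Matching x^n: (n+2)(n+1) a_{n+2} + (-2 n(n-1) - 4 n - 1) a_n = 0.
Thus a_{n+2} = (2 n(n-1) + 4 n + 1) / ((n+1)(n+2)) * a_n.

Check with a_0 = 1, a_1 = 2 (apply the recurrence for n = 0, 1, 2, 3): a_0 = 1, a_1 = 2, a_2 = 1/2, a_3 = 5/3, a_4 = 13/24, a_5 = 25/12.

a_(n+2) = (2 n(n-1) + 4 n + 1) / ((n+1)(n+2)) * a_n; check: a_0 = 1, a_1 = 2, a_2 = 1/2, a_3 = 5/3, a_4 = 13/24, a_5 = 25/12


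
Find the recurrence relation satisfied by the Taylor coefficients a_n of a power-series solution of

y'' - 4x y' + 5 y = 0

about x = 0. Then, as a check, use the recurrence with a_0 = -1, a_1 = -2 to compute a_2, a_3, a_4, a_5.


Substitute y = sum_n a_n x^n.
y''(x) has coefficient (n+2)(n+1) a_{n+2} at x^n;
-4 x y'(x) has coefficient -4 n a_n at x^n (shift);
5 y(x) has coefficient 5 a_n at x^n.
Matching x^n: (n+2)(n+1) a_{n+2} + (-4n + 5) a_n = 0.
Thus a_{n+2} = (4n - 5) / ((n+1)(n+2)) * a_n.

Check with a_0 = -1, a_1 = -2 (apply the recurrence for n = 0, 1, 2, 3): a_0 = -1, a_1 = -2, a_2 = 5/2, a_3 = 1/3, a_4 = 5/8, a_5 = 7/60.

a_(n+2) = (4n - 5) / ((n+1)(n+2)) * a_n; check: a_0 = -1, a_1 = -2, a_2 = 5/2, a_3 = 1/3, a_4 = 5/8, a_5 = 7/60


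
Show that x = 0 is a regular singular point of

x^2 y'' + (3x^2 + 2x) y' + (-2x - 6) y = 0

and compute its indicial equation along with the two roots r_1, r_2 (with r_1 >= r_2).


Divide by x^2 to reach normal form y'' + P_1(x) y' + P_2(x) y = 0 with P_1(x) = 3 + 2/x and P_2(x) = -2/x - 6/x^2.
x = 0 is a singular point because the y'-coefficient 3 + 2/x has a pole at x = 0 and the y-coefficient -2/x - 6/x^2 has a pole at x = 0.
It is a regular singular point because x P_1(x) = p(x) = 3x + 2 and x^2 P_2(x) = q(x) = -2x - 6 are polynomials, hence analytic at x = 0.
p(0) = 2,  q(0) = -6.
Indicial equation: r(r-1) + p(0) r + q(0) = 0, i.e. r^2 + (p(0) - 1) r + q(0) = 0, i.e. r^2 + 1 r - 6 = 0.
Discriminant: (1)^2 - 4(-6) = 25, so r = (-1 ± 5)/2.
Solving: r_1 = 2, r_2 = -3.

indicial: r^2 + 1 r - 6 = 0; roots r_1 = 2, r_2 = -3


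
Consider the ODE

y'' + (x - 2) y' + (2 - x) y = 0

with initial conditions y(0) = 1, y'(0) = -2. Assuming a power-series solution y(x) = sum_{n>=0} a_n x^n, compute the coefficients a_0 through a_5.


Ansatz: y(x) = sum_{n>=0} a_n x^n, so y'(x) = sum_{n>=1} n a_n x^(n-1) and y''(x) = sum_{n>=2} n(n-1) a_n x^(n-2).
Substitute into P(x) y'' + Q(x) y' + R(x) y = 0 with P(x) = 1, Q(x) = x - 2, R(x) = 2 - x, and match powers of x.
Initial conditions: a_0 = 1, a_1 = -2.
Setting the coefficient of each power of x to zero and solving order by order (substituting the coefficients already found):
  x^0: 2 a_2 - 2 a_1 + 2 a_0 = 0  ->  2 a_2 = 2 a_1 - 2 a_0 = -6  ->  a_2 = -3
  x^1: 6 a_3 - 4 a_2 + 3 a_1 - a_0 = 0  ->  6 a_3 = 4 a_2 - 3 a_1 + a_0 = -5  ->  a_3 = -5/6
  x^2: 12 a_4 - 6 a_3 + 4 a_2 - a_1 = 0  ->  12 a_4 = 6 a_3 - 4 a_2 + a_1 = 5  ->  a_4 = 5/12
  x^3: 20 a_5 - 8 a_4 + 5 a_3 - a_2 = 0  ->  20 a_5 = 8 a_4 - 5 a_3 + a_2 = 9/2  ->  a_5 = 9/40
Truncated series: y(x) = 1 - 2 x - 3 x^2 - (5/6) x^3 + (5/12) x^4 + (9/40) x^5 + O(x^6).

a_0 = 1; a_1 = -2; a_2 = -3; a_3 = -5/6; a_4 = 5/12; a_5 = 9/40
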